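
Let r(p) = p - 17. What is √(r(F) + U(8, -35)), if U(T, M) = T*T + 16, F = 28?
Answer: √91 ≈ 9.5394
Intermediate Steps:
U(T, M) = 16 + T² (U(T, M) = T² + 16 = 16 + T²)
r(p) = -17 + p
√(r(F) + U(8, -35)) = √((-17 + 28) + (16 + 8²)) = √(11 + (16 + 64)) = √(11 + 80) = √91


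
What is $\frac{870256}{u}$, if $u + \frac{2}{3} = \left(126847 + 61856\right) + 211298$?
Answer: $\frac{2610768}{1200001} \approx 2.1756$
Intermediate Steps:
$u = \frac{1200001}{3}$ ($u = - \frac{2}{3} + \left(\left(126847 + 61856\right) + 211298\right) = - \frac{2}{3} + \left(188703 + 211298\right) = - \frac{2}{3} + 400001 = \frac{1200001}{3} \approx 4.0 \cdot 10^{5}$)
$\frac{870256}{u} = \frac{870256}{\frac{1200001}{3}} = 870256 \cdot \frac{3}{1200001} = \frac{2610768}{1200001}$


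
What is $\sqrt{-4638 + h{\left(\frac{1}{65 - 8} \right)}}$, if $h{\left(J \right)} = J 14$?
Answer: $\frac{4 i \sqrt{941754}}{57} \approx 68.101 i$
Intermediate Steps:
$h{\left(J \right)} = 14 J$
$\sqrt{-4638 + h{\left(\frac{1}{65 - 8} \right)}} = \sqrt{-4638 + \frac{14}{65 - 8}} = \sqrt{-4638 + \frac{14}{57}} = \sqrt{- \frac{264352}{57}} = \frac{4 i \sqrt{941754}}{57}$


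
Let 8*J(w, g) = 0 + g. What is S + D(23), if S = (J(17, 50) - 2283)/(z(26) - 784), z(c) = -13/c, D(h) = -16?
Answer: -41101/3138 ≈ -13.098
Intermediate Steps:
J(w, g) = g/8 (J(w, g) = (0 + g)/8 = g/8)
S = 9107/3138 (S = ((⅛)*50 - 2283)/(-13/26 - 784) = (25/4 - 2283)/(-13*1/26 - 784) = -9107/(4*(-½ - 784)) = -9107/(4*(-1569/2)) = -9107/4*(-2/1569) = 9107/3138 ≈ 2.9022)
S + D(23) = 9107/3138 - 16 = -41101/3138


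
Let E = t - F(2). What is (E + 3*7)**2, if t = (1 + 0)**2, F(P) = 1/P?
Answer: 1849/4 ≈ 462.25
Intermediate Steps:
t = 1 (t = 1**2 = 1)
E = 1/2 (E = 1 - 1/2 = 1/2 ≈ 0.50000)
(E + 3*7)**2 = (1/2 + 3*7)**2 = (1/2 + 21)**2 = (43/2)**2 = 1849/4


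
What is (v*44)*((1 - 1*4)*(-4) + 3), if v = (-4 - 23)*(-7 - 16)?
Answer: 409860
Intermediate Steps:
v = 621 (v = -27*(-23) = 621)
(v*44)*((1 - 1*4)*(-4) + 3) = (621*44)*((1 - 1*4)*(-4) + 3) = 27324*((1 - 4)*(-4) + 3) = 27324*(-3*(-4) + 3) = 27324*(12 + 3) = 27324*15 = 409860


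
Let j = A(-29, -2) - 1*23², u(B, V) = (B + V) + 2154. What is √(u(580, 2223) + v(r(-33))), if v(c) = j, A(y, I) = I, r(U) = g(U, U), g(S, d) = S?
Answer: √4426 ≈ 66.528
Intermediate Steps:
u(B, V) = 2154 + B + V
r(U) = U
j = -531 (j = -2 - 1*23² = -2 - 1*529 = -2 - 529 = -531)
v(c) = -531
√(u(580, 2223) + v(r(-33))) = √((2154 + 580 + 2223) - 531) = √(4957 - 531) = √4426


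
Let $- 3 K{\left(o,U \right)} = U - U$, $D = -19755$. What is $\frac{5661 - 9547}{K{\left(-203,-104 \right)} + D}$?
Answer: $\frac{3886}{19755} \approx 0.19671$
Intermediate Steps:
$K{\left(o,U \right)} = 0$ ($K{\left(o,U \right)} = - \frac{U - U}{3} = \left(- \frac{1}{3}\right) 0 = 0$)
$\frac{5661 - 9547}{K{\left(-203,-104 \right)} + D} = \frac{5661 - 9547}{0 - 19755} = - \frac{3886}{-19755} = \left(-3886\right) \left(- \frac{1}{19755}\right) = \frac{3886}{19755}$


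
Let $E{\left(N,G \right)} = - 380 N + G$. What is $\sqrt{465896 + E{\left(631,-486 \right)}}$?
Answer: $3 \sqrt{25070} \approx 475.01$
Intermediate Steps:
$E{\left(N,G \right)} = G - 380 N$
$\sqrt{465896 + E{\left(631,-486 \right)}} = \sqrt{465896 - 240266} = \sqrt{225630} = 3 \sqrt{25070}$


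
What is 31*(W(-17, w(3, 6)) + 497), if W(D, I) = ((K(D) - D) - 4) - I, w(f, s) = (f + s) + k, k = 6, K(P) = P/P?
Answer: 15376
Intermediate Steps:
K(P) = 1
w(f, s) = 6 + f + s (w(f, s) = (f + s) + 6 = 6 + f + s)
W(D, I) = -3 - D - I (W(D, I) = ((1 - D) - 4) - I = (-3 - D) - I = -3 - D - I)
31*(W(-17, w(3, 6)) + 497) = 31*((-3 - 1*(-17) - (6 + 3 + 6)) + 497) = 31*((-3 + 17 - 1*15) + 497) = 31*((-3 + 17 - 15) + 497) = 31*(-1 + 497) = 31*496 = 15376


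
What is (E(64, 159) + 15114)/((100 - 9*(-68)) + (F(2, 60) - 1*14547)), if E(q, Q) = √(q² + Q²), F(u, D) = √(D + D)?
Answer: -41820438/38281421 - 30228*√30/191407105 - 2767*√29377/38281421 - 2*√881310/191407105 ≈ -1.1057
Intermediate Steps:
F(u, D) = √2*√D (F(u, D) = √(2*D) = √2*√D)
E(q, Q) = √(Q² + q²)
(E(64, 159) + 15114)/((100 - 9*(-68)) + (F(2, 60) - 1*14547)) = (√(159² + 64²) + 15114)/((100 - 9*(-68)) + (√2*√60 - 1*14547)) = (√(25281 + 4096) + 15114)/((100 + 612) + (√2*(2*√15) - 14547)) = (√29377 + 15114)/(712 + (2*√30 - 14547)) = (15114 + √29377)/(712 + (-14547 + 2*√30)) = (15114 + √29377)/(-13835 + 2*√30)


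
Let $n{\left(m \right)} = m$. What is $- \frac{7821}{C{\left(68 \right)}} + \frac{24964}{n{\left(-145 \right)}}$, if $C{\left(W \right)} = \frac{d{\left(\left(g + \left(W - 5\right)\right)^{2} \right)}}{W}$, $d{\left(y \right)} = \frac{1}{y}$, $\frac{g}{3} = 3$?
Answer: $- \frac{399764496004}{145} \approx -2.757 \cdot 10^{9}$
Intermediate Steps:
$g = 9$ ($g = 3 \cdot 3 = 9$)
$C{\left(W \right)} = \frac{1}{W \left(4 + W\right)^{2}}$ ($C{\left(W \right)} = \frac{1}{\left(9 + \left(W - 5\right)\right)^{2} W} = \frac{1}{\left(9 + \left(-5 + W\right)\right)^{2} W} = \frac{1}{\left(4 + W\right)^{2} W} = \frac{1}{W \left(4 + W\right)^{2}}$)
$- \frac{7821}{C{\left(68 \right)}} + \frac{24964}{n{\left(-145 \right)}} = - \frac{7821}{\frac{1}{68} \frac{1}{\left(4 + 68\right)^{2}}} + \frac{24964}{-145} = - \frac{7821}{\frac{1}{68} \cdot \frac{1}{5184}} + 24964 \left(- \frac{1}{145}\right) = - \frac{7821}{\frac{1}{68} \cdot \frac{1}{5184}} - \frac{24964}{145} = - 7821 \frac{1}{\frac{1}{352512}} - \frac{24964}{145} = \left(-7821\right) 352512 - \frac{24964}{145} = -2756996352 - \frac{24964}{145} = - \frac{399764496004}{145}$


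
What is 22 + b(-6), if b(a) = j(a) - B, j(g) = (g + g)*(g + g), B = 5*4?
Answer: 146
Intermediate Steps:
B = 20
j(g) = 4*g² (j(g) = (2*g)*(2*g) = 4*g²)
b(a) = -20 + 4*a² (b(a) = 4*a² - 1*20 = 4*a² - 20 = -20 + 4*a²)
22 + b(-6) = 22 + (-20 + 4*(-6)²) = 22 + (-20 + 4*36) = 22 + (-20 + 144) = 22 + 124 = 146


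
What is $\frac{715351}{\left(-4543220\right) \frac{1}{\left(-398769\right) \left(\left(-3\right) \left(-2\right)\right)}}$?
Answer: $\frac{855779408757}{2271610} \approx 3.7673 \cdot 10^{5}$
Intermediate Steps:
$\frac{715351}{\left(-4543220\right) \frac{1}{\left(-398769\right) \left(\left(-3\right) \left(-2\right)\right)}} = \frac{715351}{\left(-4543220\right) \frac{1}{\left(-398769\right) 6}} = \frac{715351}{\left(-4543220\right) \frac{1}{-2392614}} = \frac{715351}{\left(-4543220\right) \left(- \frac{1}{2392614}\right)} = \frac{715351}{\frac{2271610}{1196307}} = 715351 \cdot \frac{1196307}{2271610} = \frac{855779408757}{2271610}$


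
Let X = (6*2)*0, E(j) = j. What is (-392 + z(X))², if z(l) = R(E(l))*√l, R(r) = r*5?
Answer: 153664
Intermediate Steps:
R(r) = 5*r
X = 0 (X = 12*0 = 0)
z(l) = 5*l^(3/2) (z(l) = (5*l)*√l = 5*l^(3/2))
(-392 + z(X))² = (-392 + 5*0^(3/2))² = (-392 + 5*0)² = (-392 + 0)² = (-392)² = 153664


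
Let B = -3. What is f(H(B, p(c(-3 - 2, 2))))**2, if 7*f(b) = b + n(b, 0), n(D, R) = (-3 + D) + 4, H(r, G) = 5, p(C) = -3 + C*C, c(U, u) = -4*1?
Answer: 121/49 ≈ 2.4694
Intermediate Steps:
c(U, u) = -4
p(C) = -3 + C**2
n(D, R) = 1 + D
f(b) = 1/7 + 2*b/7 (f(b) = (b + (1 + b))/7 = (1 + 2*b)/7 = 1/7 + 2*b/7)
f(H(B, p(c(-3 - 2, 2))))**2 = (1/7 + (2/7)*5)**2 = (1/7 + 10/7)**2 = (11/7)**2 = 121/49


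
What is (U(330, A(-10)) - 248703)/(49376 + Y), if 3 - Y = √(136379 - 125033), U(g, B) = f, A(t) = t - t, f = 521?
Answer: -12254978978/2438274295 - 248182*√11346/2438274295 ≈ -5.0369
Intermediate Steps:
A(t) = 0
U(g, B) = 521
Y = 3 - √11346 (Y = 3 - √(136379 - 125033) = 3 - √11346 ≈ -103.52)
(U(330, A(-10)) - 248703)/(49376 + Y) = (521 - 248703)/(49376 + (3 - √11346)) = -248182/(49379 - √11346)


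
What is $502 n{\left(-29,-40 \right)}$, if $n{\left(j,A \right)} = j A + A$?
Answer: $562240$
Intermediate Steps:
$n{\left(j,A \right)} = A + A j$ ($n{\left(j,A \right)} = A j + A = A + A j$)
$502 n{\left(-29,-40 \right)} = 502 \left(- 40 \left(1 - 29\right)\right) = 502 \left(\left(-40\right) \left(-28\right)\right) = 502 \cdot 1120 = 562240$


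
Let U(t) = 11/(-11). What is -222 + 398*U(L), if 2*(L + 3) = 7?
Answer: -620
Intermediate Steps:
L = 1/2 (L = -3 + (1/2)*7 = -3 + 7/2 = 1/2 ≈ 0.50000)
U(t) = -1 (U(t) = 11*(-1/11) = -1)
-222 + 398*U(L) = -222 + 398*(-1) = -222 - 398 = -620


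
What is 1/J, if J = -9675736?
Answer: -1/9675736 ≈ -1.0335e-7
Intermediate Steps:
1/J = 1/(-9675736) = -1/9675736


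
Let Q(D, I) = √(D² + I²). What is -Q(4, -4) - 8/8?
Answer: -1 - 4*√2 ≈ -6.6569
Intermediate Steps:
-Q(4, -4) - 8/8 = -√(4² + (-4)²) - 8/8 = -√(16 + 16) - 8*⅛ = -√32 - 1 = -4*√2 - 1 = -1 - 4*√2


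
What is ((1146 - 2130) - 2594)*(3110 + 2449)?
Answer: -19890102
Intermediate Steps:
((1146 - 2130) - 2594)*(3110 + 2449) = (-984 - 2594)*5559 = -3578*5559 = -19890102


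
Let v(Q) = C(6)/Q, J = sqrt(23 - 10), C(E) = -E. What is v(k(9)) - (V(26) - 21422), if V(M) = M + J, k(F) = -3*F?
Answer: 192566/9 - sqrt(13) ≈ 21393.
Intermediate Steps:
J = sqrt(13) ≈ 3.6056
v(Q) = -6/Q (v(Q) = (-1*6)/Q = -6/Q)
V(M) = M + sqrt(13)
v(k(9)) - (V(26) - 21422) = -6/((-3*9)) - ((26 + sqrt(13)) - 21422) = -6/(-27) - (-21396 + sqrt(13)) = -6*(-1/27) + (21396 - sqrt(13)) = 2/9 + (21396 - sqrt(13)) = 192566/9 - sqrt(13)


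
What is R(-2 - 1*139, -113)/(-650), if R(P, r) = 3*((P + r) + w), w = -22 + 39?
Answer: 711/650 ≈ 1.0938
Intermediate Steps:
w = 17
R(P, r) = 51 + 3*P + 3*r (R(P, r) = 3*((P + r) + 17) = 3*(17 + P + r) = 51 + 3*P + 3*r)
R(-2 - 1*139, -113)/(-650) = (51 + 3*(-2 - 1*139) + 3*(-113))/(-650) = (51 + 3*(-2 - 139) - 339)*(-1/650) = (51 + 3*(-141) - 339)*(-1/650) = (51 - 423 - 339)*(-1/650) = -711*(-1/650) = 711/650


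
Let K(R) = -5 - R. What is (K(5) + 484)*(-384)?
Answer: -182016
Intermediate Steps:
(K(5) + 484)*(-384) = ((-5 - 1*5) + 484)*(-384) = ((-5 - 5) + 484)*(-384) = (-10 + 484)*(-384) = 474*(-384) = -182016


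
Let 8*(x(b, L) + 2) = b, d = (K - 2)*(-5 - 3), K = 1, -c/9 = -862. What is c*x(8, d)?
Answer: -7758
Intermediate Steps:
c = 7758 (c = -9*(-862) = 7758)
d = 8 (d = (1 - 2)*(-5 - 3) = -1*(-8) = 8)
x(b, L) = -2 + b/8
c*x(8, d) = 7758*(-2 + (⅛)*8) = 7758*(-2 + 1) = 7758*(-1) = -7758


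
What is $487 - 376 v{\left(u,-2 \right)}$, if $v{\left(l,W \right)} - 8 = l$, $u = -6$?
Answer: $-265$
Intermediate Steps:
$v{\left(l,W \right)} = 8 + l$
$487 - 376 v{\left(u,-2 \right)} = 487 - 376 \left(8 - 6\right) = 487 - 752 = -265$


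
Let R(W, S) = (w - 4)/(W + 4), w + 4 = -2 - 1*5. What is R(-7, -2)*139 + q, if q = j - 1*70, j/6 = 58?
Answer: 973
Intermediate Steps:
j = 348 (j = 6*58 = 348)
w = -11 (w = -4 + (-2 - 1*5) = -4 + (-2 - 5) = -4 - 7 = -11)
q = 278 (q = 348 - 1*70 = 348 - 70 = 278)
R(W, S) = -15/(4 + W) (R(W, S) = (-11 - 4)/(W + 4) = -15/(4 + W))
R(-7, -2)*139 + q = -15/(4 - 7)*139 + 278 = -15/(-3)*139 + 278 = -15*(-⅓)*139 + 278 = 5*139 + 278 = 695 + 278 = 973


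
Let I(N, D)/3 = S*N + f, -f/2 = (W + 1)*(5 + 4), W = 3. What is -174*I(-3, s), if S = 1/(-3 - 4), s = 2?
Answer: 261522/7 ≈ 37360.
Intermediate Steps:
S = -⅐ (S = 1/(-7) = -⅐ ≈ -0.14286)
f = -72 (f = -2*(3 + 1)*(5 + 4) = -8*9 = -2*36 = -72)
I(N, D) = -216 - 3*N/7 (I(N, D) = 3*(-N/7 - 72) = 3*(-72 - N/7) = -216 - 3*N/7)
-174*I(-3, s) = -174*(-216 - 3/7*(-3)) = -174*(-216 + 9/7) = -174*(-1503/7) = 261522/7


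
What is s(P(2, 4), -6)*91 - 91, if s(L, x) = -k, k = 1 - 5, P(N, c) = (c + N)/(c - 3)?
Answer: 273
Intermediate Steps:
P(N, c) = (N + c)/(-3 + c)
k = -4
s(L, x) = 4 (s(L, x) = -1*(-4) = 4)
s(P(2, 4), -6)*91 - 91 = 4*91 - 91 = 364 - 91 = 273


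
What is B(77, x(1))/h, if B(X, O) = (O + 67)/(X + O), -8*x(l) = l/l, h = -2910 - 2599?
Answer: -107/677607 ≈ -0.00015791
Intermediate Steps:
h = -5509
x(l) = -⅛ (x(l) = -l/(8*l) = -⅛*1 = -⅛)
B(X, O) = (67 + O)/(O + X)
B(77, x(1))/h = ((67 - ⅛)/(-⅛ + 77))/(-5509) = ((535/8)/(615/8))*(-1/5509) = ((8/615)*(535/8))*(-1/5509) = (107/123)*(-1/5509) = -107/677607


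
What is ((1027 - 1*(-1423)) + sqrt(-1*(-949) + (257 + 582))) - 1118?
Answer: 1332 + 2*sqrt(447) ≈ 1374.3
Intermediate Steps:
((1027 - 1*(-1423)) + sqrt(-1*(-949) + (257 + 582))) - 1118 = ((1027 + 1423) + sqrt(949 + 839)) - 1118 = (2450 + sqrt(1788)) - 1118 = (2450 + 2*sqrt(447)) - 1118 = 1332 + 2*sqrt(447)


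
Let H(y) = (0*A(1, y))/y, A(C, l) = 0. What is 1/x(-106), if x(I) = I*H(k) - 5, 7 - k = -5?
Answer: -⅕ ≈ -0.20000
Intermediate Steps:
k = 12 (k = 7 - 1*(-5) = 7 + 5 = 12)
H(y) = 0 (H(y) = (0*0)/y = 0/y = 0)
x(I) = -5 (x(I) = I*0 - 5 = 0 - 5 = -5)
1/x(-106) = 1/(-5) = -⅕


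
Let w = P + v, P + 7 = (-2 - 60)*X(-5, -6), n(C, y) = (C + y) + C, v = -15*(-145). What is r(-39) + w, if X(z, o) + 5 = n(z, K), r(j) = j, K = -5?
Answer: 3369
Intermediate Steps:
v = 2175
n(C, y) = y + 2*C
X(z, o) = -10 + 2*z (X(z, o) = -5 + (-5 + 2*z) = -10 + 2*z)
P = 1233 (P = -7 + (-2 - 60)*(-10 + 2*(-5)) = -7 - 62*(-10 - 10) = -7 - 62*(-20) = -7 + 1240 = 1233)
w = 3408 (w = 1233 + 2175 = 3408)
r(-39) + w = -39 + 3408 = 3369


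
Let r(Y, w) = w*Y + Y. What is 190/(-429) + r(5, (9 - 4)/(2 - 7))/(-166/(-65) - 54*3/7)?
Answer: -190/429 ≈ -0.44289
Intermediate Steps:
r(Y, w) = Y + Y*w (r(Y, w) = Y*w + Y = Y + Y*w)
190/(-429) + r(5, (9 - 4)/(2 - 7))/(-166/(-65) - 54*3/7) = 190/(-429) + (5*(1 + (9 - 4)/(2 - 7)))/(-166/(-65) - 54*3/7) = 190*(-1/429) + (5*(1 + 5/(-5)))/(-166*(-1/65) - 162*⅐) = -190/429 + (5*(1 + 5*(-⅕)))/(166/65 - 162/7) = -190/429 + (5*(1 - 1))/(-9368/455) = -190/429 + (5*0)*(-455/9368) = -190/429 + 0*(-455/9368) = -190/429 + 0 = -190/429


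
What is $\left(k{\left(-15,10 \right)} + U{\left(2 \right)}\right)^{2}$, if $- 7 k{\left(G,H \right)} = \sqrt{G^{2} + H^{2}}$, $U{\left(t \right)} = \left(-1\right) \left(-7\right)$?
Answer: $\frac{2726}{49} - 10 \sqrt{13} \approx 19.577$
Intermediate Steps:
$U{\left(t \right)} = 7$
$k{\left(G,H \right)} = - \frac{\sqrt{G^{2} + H^{2}}}{7}$
$\left(k{\left(-15,10 \right)} + U{\left(2 \right)}\right)^{2} = \left(- \frac{\sqrt{\left(-15\right)^{2} + 10^{2}}}{7} + 7\right)^{2} = \left(- \frac{\sqrt{225 + 100}}{7} + 7\right)^{2} = \left(- \frac{\sqrt{325}}{7} + 7\right)^{2} = \left(- \frac{5 \sqrt{13}}{7} + 7\right)^{2} = \left(7 - \frac{5 \sqrt{13}}{7}\right)^{2}$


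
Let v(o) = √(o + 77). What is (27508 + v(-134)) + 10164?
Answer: 37672 + I*√57 ≈ 37672.0 + 7.5498*I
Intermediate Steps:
v(o) = √(77 + o)
(27508 + v(-134)) + 10164 = (27508 + √(77 - 134)) + 10164 = (27508 + √(-57)) + 10164 = (27508 + I*√57) + 10164 = 37672 + I*√57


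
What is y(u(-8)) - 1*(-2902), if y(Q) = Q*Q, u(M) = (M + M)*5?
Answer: 9302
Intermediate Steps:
u(M) = 10*M (u(M) = (2*M)*5 = 10*M)
y(Q) = Q²
y(u(-8)) - 1*(-2902) = (10*(-8))² - 1*(-2902) = (-80)² + 2902 = 6400 + 2902 = 9302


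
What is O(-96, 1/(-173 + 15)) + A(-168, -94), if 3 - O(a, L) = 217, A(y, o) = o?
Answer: -308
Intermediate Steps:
O(a, L) = -214 (O(a, L) = 3 - 1*217 = 3 - 217 = -214)
O(-96, 1/(-173 + 15)) + A(-168, -94) = -214 - 94 = -308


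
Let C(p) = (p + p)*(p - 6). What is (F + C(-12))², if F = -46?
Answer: 148996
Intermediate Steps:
C(p) = 2*p*(-6 + p) (C(p) = (2*p)*(-6 + p) = 2*p*(-6 + p))
(F + C(-12))² = (-46 + 2*(-12)*(-6 - 12))² = (-46 + 2*(-12)*(-18))² = (-46 + 432)² = 386² = 148996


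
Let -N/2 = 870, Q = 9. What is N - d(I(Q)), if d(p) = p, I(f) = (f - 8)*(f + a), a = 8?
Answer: -1757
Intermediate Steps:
I(f) = (-8 + f)*(8 + f) (I(f) = (f - 8)*(f + 8) = (-8 + f)*(8 + f))
N = -1740 (N = -2*870 = -1740)
N - d(I(Q)) = -1740 - (-64 + 9²) = -1740 - (-64 + 81) = -1740 - 1*17 = -1740 - 17 = -1757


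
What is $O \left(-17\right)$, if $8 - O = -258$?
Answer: $-4522$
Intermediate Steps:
$O = 266$ ($O = 8 - -258 = 8 + 258 = 266$)
$O \left(-17\right) = 266 \left(-17\right) = -4522$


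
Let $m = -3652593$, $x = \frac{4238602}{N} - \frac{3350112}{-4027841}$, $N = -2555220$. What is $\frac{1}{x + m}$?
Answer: $- \frac{5146009940010}{18796284140881812751} \approx -2.7378 \cdot 10^{-7}$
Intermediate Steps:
$x = - \frac{4256070866821}{5146009940010}$ ($x = \frac{4238602}{-2555220} - \frac{3350112}{-4027841} = 4238602 \left(- \frac{1}{2555220}\right) - - \frac{3350112}{4027841} = - \frac{2119301}{1277610} + \frac{3350112}{4027841} = - \frac{4256070866821}{5146009940010} \approx -0.82706$)
$\frac{1}{x + m} = \frac{1}{- \frac{4256070866821}{5146009940010} - 3652593} = \frac{1}{- \frac{18796284140881812751}{5146009940010}} = - \frac{5146009940010}{18796284140881812751}$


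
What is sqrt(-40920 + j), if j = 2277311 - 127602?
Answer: sqrt(2108789) ≈ 1452.2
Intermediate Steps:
j = 2149709
sqrt(-40920 + j) = sqrt(-40920 + 2149709) = sqrt(2108789)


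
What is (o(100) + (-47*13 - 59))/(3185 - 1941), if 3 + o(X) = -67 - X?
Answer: -210/311 ≈ -0.67524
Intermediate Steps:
o(X) = -70 - X (o(X) = -3 + (-67 - X) = -70 - X)
(o(100) + (-47*13 - 59))/(3185 - 1941) = ((-70 - 1*100) + (-47*13 - 59))/(3185 - 1941) = ((-70 - 100) + (-611 - 59))/1244 = (-170 - 670)*(1/1244) = -840*1/1244 = -210/311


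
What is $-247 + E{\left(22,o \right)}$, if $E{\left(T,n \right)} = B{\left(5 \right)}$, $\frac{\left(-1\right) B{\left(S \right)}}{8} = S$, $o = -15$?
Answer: $-287$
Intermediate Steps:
$B{\left(S \right)} = - 8 S$
$E{\left(T,n \right)} = -40$ ($E{\left(T,n \right)} = \left(-8\right) 5 = -40$)
$-247 + E{\left(22,o \right)} = -247 - 40 = -287$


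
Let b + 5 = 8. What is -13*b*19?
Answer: -741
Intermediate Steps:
b = 3 (b = -5 + 8 = 3)
-13*b*19 = -13*3*19 = -39*19 = -741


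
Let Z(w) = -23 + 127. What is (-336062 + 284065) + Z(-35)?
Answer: -51893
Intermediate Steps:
Z(w) = 104
(-336062 + 284065) + Z(-35) = (-336062 + 284065) + 104 = -51997 + 104 = -51893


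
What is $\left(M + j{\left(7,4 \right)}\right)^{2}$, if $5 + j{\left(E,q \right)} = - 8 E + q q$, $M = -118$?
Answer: $26569$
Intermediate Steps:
$j{\left(E,q \right)} = -5 + q^{2} - 8 E$ ($j{\left(E,q \right)} = -5 - \left(8 E - q q\right) = -5 - \left(- q^{2} + 8 E\right) = -5 + q^{2} - 8 E$)
$\left(M + j{\left(7,4 \right)}\right)^{2} = \left(-118 - \left(61 - 16\right)\right)^{2} = \left(-118 - 45\right)^{2} = \left(-163\right)^{2} = 26569$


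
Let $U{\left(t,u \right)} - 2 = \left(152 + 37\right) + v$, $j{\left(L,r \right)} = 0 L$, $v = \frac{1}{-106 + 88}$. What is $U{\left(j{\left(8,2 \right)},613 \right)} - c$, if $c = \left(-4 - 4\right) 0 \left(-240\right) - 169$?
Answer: $\frac{6479}{18} \approx 359.94$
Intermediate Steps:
$v = - \frac{1}{18}$ ($v = \frac{1}{-18} = - \frac{1}{18} \approx -0.055556$)
$j{\left(L,r \right)} = 0$
$U{\left(t,u \right)} = \frac{3437}{18}$ ($U{\left(t,u \right)} = 2 + \left(\left(152 + 37\right) - \frac{1}{18}\right) = 2 + \left(189 - \frac{1}{18}\right) = 2 + \frac{3401}{18} = \frac{3437}{18}$)
$c = -169$ ($c = \left(-8\right) 0 \left(-240\right) - 169 = 0 \left(-240\right) - 169 = 0 - 169 = -169$)
$U{\left(j{\left(8,2 \right)},613 \right)} - c = \frac{3437}{18} - -169 = \frac{3437}{18} + 169 = \frac{6479}{18}$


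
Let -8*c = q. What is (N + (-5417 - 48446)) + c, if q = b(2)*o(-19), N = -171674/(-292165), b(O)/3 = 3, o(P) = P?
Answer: -125843733553/2337320 ≈ -53841.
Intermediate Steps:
b(O) = 9 (b(O) = 3*3 = 9)
N = 171674/292165 (N = -171674*(-1/292165) = 171674/292165 ≈ 0.58759)
q = -171 (q = 9*(-19) = -171)
c = 171/8 (c = -⅛*(-171) = 171/8 ≈ 21.375)
(N + (-5417 - 48446)) + c = (171674/292165 + (-5417 - 48446)) + 171/8 = (171674/292165 - 53863) + 171/8 = -15736711721/292165 + 171/8 = -125843733553/2337320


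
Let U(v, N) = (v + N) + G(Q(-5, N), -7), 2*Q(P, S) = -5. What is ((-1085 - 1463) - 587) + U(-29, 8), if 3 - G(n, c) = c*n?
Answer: -6341/2 ≈ -3170.5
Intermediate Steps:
Q(P, S) = -5/2 (Q(P, S) = (1/2)*(-5) = -5/2)
G(n, c) = 3 - c*n
U(v, N) = -29/2 + N + v (U(v, N) = (v + N) + (3 - 1*(-7)*(-5/2)) = (N + v) + (3 - 35/2) = (N + v) - 29/2 = -29/2 + N + v)
((-1085 - 1463) - 587) + U(-29, 8) = ((-1085 - 1463) - 587) + (-29/2 + 8 - 29) = (-2548 - 587) - 71/2 = -3135 - 71/2 = -6341/2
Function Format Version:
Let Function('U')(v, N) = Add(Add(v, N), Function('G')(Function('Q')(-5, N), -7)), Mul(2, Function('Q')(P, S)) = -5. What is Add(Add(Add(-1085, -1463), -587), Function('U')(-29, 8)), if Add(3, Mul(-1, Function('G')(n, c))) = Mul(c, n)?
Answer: Rational(-6341, 2) ≈ -3170.5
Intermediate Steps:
Function('Q')(P, S) = Rational(-5, 2) (Function('Q')(P, S) = Mul(Rational(1, 2), -5) = Rational(-5, 2))
Function('G')(n, c) = Add(3, Mul(-1, c, n)) (Function('G')(n, c) = Add(3, Mul(-1, Mul(c, n))) = Add(3, Mul(-1, c, n)))
Function('U')(v, N) = Add(Rational(-29, 2), N, v) (Function('U')(v, N) = Add(Add(v, N), Add(3, Mul(-1, -7, Rational(-5, 2)))) = Add(Add(N, v), Add(3, Rational(-35, 2))) = Add(Add(N, v), Rational(-29, 2)) = Add(Rational(-29, 2), N, v))
Add(Add(Add(-1085, -1463), -587), Function('U')(-29, 8)) = Add(Add(Add(-1085, -1463), -587), Add(Rational(-29, 2), 8, -29)) = Add(Add(-2548, -587), Rational(-71, 2)) = Add(-3135, Rational(-71, 2)) = Rational(-6341, 2)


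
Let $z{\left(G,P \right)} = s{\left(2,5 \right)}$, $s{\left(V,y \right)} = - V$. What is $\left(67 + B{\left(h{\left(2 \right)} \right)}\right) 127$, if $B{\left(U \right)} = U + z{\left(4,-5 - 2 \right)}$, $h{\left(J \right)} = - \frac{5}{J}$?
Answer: $\frac{15875}{2} \approx 7937.5$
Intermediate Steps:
$z{\left(G,P \right)} = -2$ ($z{\left(G,P \right)} = \left(-1\right) 2 = -2$)
$B{\left(U \right)} = -2 + U$ ($B{\left(U \right)} = U - 2 = -2 + U$)
$\left(67 + B{\left(h{\left(2 \right)} \right)}\right) 127 = \left(67 - \left(2 + \frac{5}{2}\right)\right) 127 = \left(67 - \frac{9}{2}\right) 127 = \frac{125}{2} \cdot 127 = \frac{15875}{2}$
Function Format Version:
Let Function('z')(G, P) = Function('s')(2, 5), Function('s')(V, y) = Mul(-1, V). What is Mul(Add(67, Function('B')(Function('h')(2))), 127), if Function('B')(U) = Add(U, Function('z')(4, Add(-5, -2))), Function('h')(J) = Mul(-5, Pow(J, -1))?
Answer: Rational(15875, 2) ≈ 7937.5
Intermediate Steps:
Function('z')(G, P) = -2 (Function('z')(G, P) = Mul(-1, 2) = -2)
Function('B')(U) = Add(-2, U) (Function('B')(U) = Add(U, -2) = Add(-2, U))
Mul(Add(67, Function('B')(Function('h')(2))), 127) = Mul(Add(67, Add(-2, Mul(-5, Pow(2, -1)))), 127) = Mul(Add(67, Add(-2, Mul(-5, Rational(1, 2)))), 127) = Mul(Add(67, Add(-2, Rational(-5, 2))), 127) = Mul(Add(67, Rational(-9, 2)), 127) = Mul(Rational(125, 2), 127) = Rational(15875, 2)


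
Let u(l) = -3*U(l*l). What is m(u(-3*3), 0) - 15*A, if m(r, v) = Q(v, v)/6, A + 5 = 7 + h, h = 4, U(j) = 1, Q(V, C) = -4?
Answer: -272/3 ≈ -90.667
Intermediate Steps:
A = 6 (A = -5 + (7 + 4) = -5 + 11 = 6)
u(l) = -3 (u(l) = -3*1 = -3)
m(r, v) = -⅔ (m(r, v) = -4/6 = -4*⅙ = -⅔)
m(u(-3*3), 0) - 15*A = -⅔ - 15*6 = -⅔ - 90 = -272/3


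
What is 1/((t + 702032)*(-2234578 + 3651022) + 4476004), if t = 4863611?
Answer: 1/7883426109496 ≈ 1.2685e-13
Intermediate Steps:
1/((t + 702032)*(-2234578 + 3651022) + 4476004) = 1/((4863611 + 702032)*(-2234578 + 3651022) + 4476004) = 1/(5565643*1416444 + 4476004) = 1/(7883421633492 + 4476004) = 1/7883426109496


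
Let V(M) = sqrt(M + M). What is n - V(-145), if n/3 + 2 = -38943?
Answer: -116835 - I*sqrt(290) ≈ -1.1684e+5 - 17.029*I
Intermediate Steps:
V(M) = sqrt(2)*sqrt(M) (V(M) = sqrt(2*M) = sqrt(2)*sqrt(M))
n = -116835 (n = -6 + 3*(-38943) = -6 - 116829 = -116835)
n - V(-145) = -116835 - sqrt(2)*sqrt(-145) = -116835 - sqrt(2)*I*sqrt(145) = -116835 - I*sqrt(290)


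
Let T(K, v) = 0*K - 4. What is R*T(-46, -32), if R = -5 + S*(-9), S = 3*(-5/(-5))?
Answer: 128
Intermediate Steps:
T(K, v) = -4 (T(K, v) = 0 - 4 = -4)
S = 3 (S = 3*(-5*(-⅕)) = 3*1 = 3)
R = -32 (R = -5 + 3*(-9) = -5 - 27 = -32)
R*T(-46, -32) = -32*(-4) = 128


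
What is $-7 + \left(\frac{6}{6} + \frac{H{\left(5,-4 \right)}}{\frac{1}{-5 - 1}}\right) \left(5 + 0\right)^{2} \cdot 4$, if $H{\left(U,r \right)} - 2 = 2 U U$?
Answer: $-31107$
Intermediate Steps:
$H{\left(U,r \right)} = 2 + 2 U^{2}$ ($H{\left(U,r \right)} = 2 + 2 U U = 2 + 2 U^{2}$)
$-7 + \left(\frac{6}{6} + \frac{H{\left(5,-4 \right)}}{\frac{1}{-5 - 1}}\right) \left(5 + 0\right)^{2} \cdot 4 = -7 + \left(\frac{6}{6} + \frac{2 + 2 \cdot 5^{2}}{\frac{1}{-5 - 1}}\right) \left(5 + 0\right)^{2} \cdot 4 = -7 + \left(6 \cdot \frac{1}{6} + \frac{2 + 2 \cdot 25}{\frac{1}{-6}}\right) 5^{2} \cdot 4 = -7 + \left(1 + \frac{2 + 50}{- \frac{1}{6}}\right) 25 \cdot 4 = -7 + \left(1 + 52 \left(-6\right)\right) 100 = -7 + \left(1 - 312\right) 100 = -7 - 31100 = -31107$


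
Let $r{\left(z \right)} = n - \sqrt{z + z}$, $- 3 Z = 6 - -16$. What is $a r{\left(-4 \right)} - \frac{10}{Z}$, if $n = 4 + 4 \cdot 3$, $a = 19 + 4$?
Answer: $\frac{4063}{11} - 46 i \sqrt{2} \approx 369.36 - 65.054 i$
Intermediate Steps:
$Z = - \frac{22}{3}$ ($Z = - \frac{6 - -16}{3} = - \frac{6 + 16}{3} = \left(- \frac{1}{3}\right) 22 = - \frac{22}{3} \approx -7.3333$)
$a = 23$
$n = 16$ ($n = 4 + 12 = 16$)
$r{\left(z \right)} = 16 - \sqrt{2} \sqrt{z}$ ($r{\left(z \right)} = 16 - \sqrt{z + z} = 16 - \sqrt{2 z} = 16 - \sqrt{2} \sqrt{z}$)
$a r{\left(-4 \right)} - \frac{10}{Z} = 23 \left(16 - \sqrt{2} \sqrt{-4}\right) - \frac{10}{- \frac{22}{3}} = 23 \left(16 - \sqrt{2} \cdot 2 i\right) - - \frac{15}{11} = 23 \left(16 - 2 i \sqrt{2}\right) + \frac{15}{11} = \left(368 - 46 i \sqrt{2}\right) + \frac{15}{11} = \frac{4063}{11} - 46 i \sqrt{2}$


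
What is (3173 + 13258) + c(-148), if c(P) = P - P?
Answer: 16431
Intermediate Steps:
c(P) = 0
(3173 + 13258) + c(-148) = (3173 + 13258) + 0 = 16431 + 0 = 16431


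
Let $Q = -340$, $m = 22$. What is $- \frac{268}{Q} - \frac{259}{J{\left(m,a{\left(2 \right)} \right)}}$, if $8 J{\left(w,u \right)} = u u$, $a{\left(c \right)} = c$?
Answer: $- \frac{43963}{85} \approx -517.21$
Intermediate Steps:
$J{\left(w,u \right)} = \frac{u^{2}}{8}$ ($J{\left(w,u \right)} = \frac{u u}{8} = \frac{u^{2}}{8}$)
$- \frac{268}{Q} - \frac{259}{J{\left(m,a{\left(2 \right)} \right)}} = - \frac{268}{-340} - \frac{259}{\frac{1}{8} \cdot 2^{2}} = \left(-268\right) \left(- \frac{1}{340}\right) - \frac{259}{\frac{1}{8} \cdot 4} = \frac{67}{85} - 259 \frac{1}{\frac{1}{2}} = \frac{67}{85} - 518 = - \frac{43963}{85}$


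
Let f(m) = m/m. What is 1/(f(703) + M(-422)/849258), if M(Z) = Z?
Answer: 424629/424418 ≈ 1.0005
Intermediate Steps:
f(m) = 1
1/(f(703) + M(-422)/849258) = 1/(1 - 422/849258) = 1/(1 - 422*1/849258) = 1/(1 - 211/424629) = 1/(424418/424629) = 424629/424418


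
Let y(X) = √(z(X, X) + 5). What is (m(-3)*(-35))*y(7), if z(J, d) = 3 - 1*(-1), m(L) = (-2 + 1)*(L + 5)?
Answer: 210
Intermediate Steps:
m(L) = -5 - L (m(L) = -(5 + L) = -5 - L)
z(J, d) = 4 (z(J, d) = 3 + 1 = 4)
y(X) = 3 (y(X) = √(4 + 5) = √9 = 3)
(m(-3)*(-35))*y(7) = ((-5 - 1*(-3))*(-35))*3 = ((-5 + 3)*(-35))*3 = -2*(-35)*3 = 70*3 = 210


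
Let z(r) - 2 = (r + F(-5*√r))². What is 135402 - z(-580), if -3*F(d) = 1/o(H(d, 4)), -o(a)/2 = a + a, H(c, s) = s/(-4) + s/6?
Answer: -3220641/16 ≈ -2.0129e+5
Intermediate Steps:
H(c, s) = -s/12 (H(c, s) = s*(-¼) + s*(⅙) = -s/4 + s/6 = -s/12)
o(a) = -4*a (o(a) = -2*(a + a) = -4*a)
F(d) = -¼ (F(d) = -1/(3*((-(-1)*4/3))) = -1/(3*((-4*(-⅓)))) = -1/(3*4/3) = -⅓*¾ = -¼)
z(r) = 2 + (-¼ + r)² (z(r) = 2 + (r - ¼)² = 2 + (-¼ + r)²)
135402 - z(-580) = 135402 - (2 + (-1 + 4*(-580))²/16) = 135402 - (2 + (-1 - 2320)²/16) = 135402 - (2 + (1/16)*(-2321)²) = 135402 - (2 + (1/16)*5387041) = 135402 - (2 + 5387041/16) = 135402 - 1*5387073/16 = 135402 - 5387073/16 = -3220641/16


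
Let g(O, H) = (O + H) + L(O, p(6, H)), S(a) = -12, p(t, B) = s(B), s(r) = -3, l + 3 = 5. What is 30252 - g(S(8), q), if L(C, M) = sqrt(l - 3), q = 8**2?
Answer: 30200 - I ≈ 30200.0 - 1.0*I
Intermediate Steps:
l = 2 (l = -3 + 5 = 2)
q = 64
p(t, B) = -3
L(C, M) = I (L(C, M) = sqrt(2 - 3) = sqrt(-1) = I)
g(O, H) = I + H + O (g(O, H) = (O + H) + I = (H + O) + I = I + H + O)
30252 - g(S(8), q) = 30252 - (I + 64 - 12) = 30252 - (52 + I) = 30252 + (-52 - I) = 30200 - I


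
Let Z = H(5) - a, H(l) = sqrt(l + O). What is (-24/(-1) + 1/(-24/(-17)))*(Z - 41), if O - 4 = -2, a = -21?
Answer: -2965/6 + 593*sqrt(7)/24 ≈ -428.79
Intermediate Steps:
O = 2 (O = 4 - 2 = 2)
H(l) = sqrt(2 + l) (H(l) = sqrt(l + 2) = sqrt(2 + l))
Z = 21 + sqrt(7) (Z = sqrt(2 + 5) - 1*(-21) = sqrt(7) + 21 = 21 + sqrt(7) ≈ 23.646)
(-24/(-1) + 1/(-24/(-17)))*(Z - 41) = (-24/(-1) + 1/(-24/(-17)))*((21 + sqrt(7)) - 41) = (-24*(-1) + 1/(-24*(-1/17)))*(-20 + sqrt(7)) = (24 + 1/(24/17))*(-20 + sqrt(7)) = (24 + 1*(17/24))*(-20 + sqrt(7)) = (24 + 17/24)*(-20 + sqrt(7)) = 593*(-20 + sqrt(7))/24 = -2965/6 + 593*sqrt(7)/24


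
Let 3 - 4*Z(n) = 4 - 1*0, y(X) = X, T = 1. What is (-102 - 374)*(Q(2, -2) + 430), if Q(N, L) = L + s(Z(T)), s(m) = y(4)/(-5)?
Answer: -1016736/5 ≈ -2.0335e+5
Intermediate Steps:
Z(n) = -¼ (Z(n) = ¾ - (4 - 1*0)/4 = ¾ - (4 + 0)/4 = ¾ - ¼*4 = ¾ - 1 = -¼)
s(m) = -⅘ (s(m) = 4/(-5) = 4*(-⅕) = -⅘)
Q(N, L) = -⅘ + L (Q(N, L) = L - ⅘ = -⅘ + L)
(-102 - 374)*(Q(2, -2) + 430) = (-102 - 374)*((-⅘ - 2) + 430) = -476*(-14/5 + 430) = -476*2136/5 = -1016736/5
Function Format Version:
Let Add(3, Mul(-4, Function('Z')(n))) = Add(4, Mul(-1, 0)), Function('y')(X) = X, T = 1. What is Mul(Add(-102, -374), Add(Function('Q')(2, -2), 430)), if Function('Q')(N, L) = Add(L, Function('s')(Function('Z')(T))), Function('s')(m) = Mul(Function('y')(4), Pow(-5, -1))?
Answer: Rational(-1016736, 5) ≈ -2.0335e+5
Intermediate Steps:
Function('Z')(n) = Rational(-1, 4) (Function('Z')(n) = Add(Rational(3, 4), Mul(Rational(-1, 4), Add(4, Mul(-1, 0)))) = Add(Rational(3, 4), Mul(Rational(-1, 4), Add(4, 0))) = Add(Rational(3, 4), Mul(Rational(-1, 4), 4)) = Add(Rational(3, 4), -1) = Rational(-1, 4))
Function('s')(m) = Rational(-4, 5) (Function('s')(m) = Mul(4, Pow(-5, -1)) = Mul(4, Rational(-1, 5)) = Rational(-4, 5))
Function('Q')(N, L) = Add(Rational(-4, 5), L) (Function('Q')(N, L) = Add(L, Rational(-4, 5)) = Add(Rational(-4, 5), L))
Mul(Add(-102, -374), Add(Function('Q')(2, -2), 430)) = Mul(Add(-102, -374), Add(Add(Rational(-4, 5), -2), 430)) = Mul(-476, Add(Rational(-14, 5), 430)) = Mul(-476, Rational(2136, 5)) = Rational(-1016736, 5)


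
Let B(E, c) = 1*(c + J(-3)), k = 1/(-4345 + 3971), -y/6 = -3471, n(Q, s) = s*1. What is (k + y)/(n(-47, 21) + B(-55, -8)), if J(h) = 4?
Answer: 7788923/6358 ≈ 1225.1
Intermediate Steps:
n(Q, s) = s
y = 20826 (y = -6*(-3471) = 20826)
k = -1/374 (k = 1/(-374) = -1/374 ≈ -0.0026738)
B(E, c) = 4 + c (B(E, c) = 1*(c + 4) = 1*(4 + c) = 4 + c)
(k + y)/(n(-47, 21) + B(-55, -8)) = (-1/374 + 20826)/(21 + (4 - 8)) = 7788923/(374*(21 - 4)) = (7788923/374)/17 = (7788923/374)*(1/17) = 7788923/6358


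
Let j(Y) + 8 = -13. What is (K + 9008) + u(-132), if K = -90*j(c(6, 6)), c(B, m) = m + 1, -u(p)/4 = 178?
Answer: 10186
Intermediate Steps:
u(p) = -712 (u(p) = -4*178 = -712)
c(B, m) = 1 + m
j(Y) = -21 (j(Y) = -8 - 13 = -21)
K = 1890 (K = -90*(-21) = 1890)
(K + 9008) + u(-132) = (1890 + 9008) - 712 = 10898 - 712 = 10186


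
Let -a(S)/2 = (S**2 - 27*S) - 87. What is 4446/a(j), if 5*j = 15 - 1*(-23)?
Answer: 55575/5861 ≈ 9.4822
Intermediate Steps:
j = 38/5 (j = (15 - 1*(-23))/5 = (15 + 23)/5 = (1/5)*38 = 38/5 ≈ 7.6000)
a(S) = 174 - 2*S**2 + 54*S (a(S) = -2*((S**2 - 27*S) - 87) = -2*(-87 + S**2 - 27*S) = 174 - 2*S**2 + 54*S)
4446/a(j) = 4446/(174 - 2*(38/5)**2 + 54*(38/5)) = 4446/(174 - 2*1444/25 + 2052/5) = 4446/(174 - 2888/25 + 2052/5) = 4446/(11722/25) = 4446*(25/11722) = 55575/5861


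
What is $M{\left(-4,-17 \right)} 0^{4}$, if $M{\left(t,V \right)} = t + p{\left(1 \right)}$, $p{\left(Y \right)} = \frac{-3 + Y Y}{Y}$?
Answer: $0$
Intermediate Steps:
$p{\left(Y \right)} = \frac{-3 + Y^{2}}{Y}$
$M{\left(t,V \right)} = -2 + t$ ($M{\left(t,V \right)} = t + \left(1 - \frac{3}{1}\right) = t + \left(1 - 3\right) = t - 2 = -2 + t$)
$M{\left(-4,-17 \right)} 0^{4} = \left(-2 - 4\right) 0^{4} = \left(-6\right) 0 = 0$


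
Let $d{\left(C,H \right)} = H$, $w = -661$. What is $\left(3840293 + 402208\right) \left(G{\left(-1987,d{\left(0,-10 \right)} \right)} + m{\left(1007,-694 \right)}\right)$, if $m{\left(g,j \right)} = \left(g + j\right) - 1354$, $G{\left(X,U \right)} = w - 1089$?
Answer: $-11840820291$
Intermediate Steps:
$G{\left(X,U \right)} = -1750$ ($G{\left(X,U \right)} = -661 - 1089 = -1750$)
$m{\left(g,j \right)} = -1354 + g + j$
$\left(3840293 + 402208\right) \left(G{\left(-1987,d{\left(0,-10 \right)} \right)} + m{\left(1007,-694 \right)}\right) = \left(3840293 + 402208\right) \left(-1750 - 1041\right) = 4242501 \left(-1750 - 1041\right) = 4242501 \left(-2791\right) = -11840820291$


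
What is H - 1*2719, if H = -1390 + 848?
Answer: -3261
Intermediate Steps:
H = -542
H - 1*2719 = -542 - 1*2719 = -542 - 2719 = -3261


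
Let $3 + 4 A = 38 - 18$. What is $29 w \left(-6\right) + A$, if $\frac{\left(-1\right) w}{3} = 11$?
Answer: $\frac{22985}{4} \approx 5746.3$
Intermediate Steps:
$w = -33$ ($w = \left(-3\right) 11 = -33$)
$A = \frac{17}{4}$ ($A = - \frac{3}{4} + \frac{38 - 18}{4} = - \frac{3}{4} + \frac{1}{4} \cdot 20 = - \frac{3}{4} + 5 = \frac{17}{4} \approx 4.25$)
$29 w \left(-6\right) + A = 29 \left(\left(-33\right) \left(-6\right)\right) + \frac{17}{4} = 29 \cdot 198 + \frac{17}{4} = 5742 + \frac{17}{4} = \frac{22985}{4}$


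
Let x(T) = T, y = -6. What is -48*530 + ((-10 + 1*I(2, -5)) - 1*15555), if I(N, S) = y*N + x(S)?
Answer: -41022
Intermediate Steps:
I(N, S) = S - 6*N (I(N, S) = -6*N + S = S - 6*N)
-48*530 + ((-10 + 1*I(2, -5)) - 1*15555) = -48*530 + ((-10 + 1*(-5 - 6*2)) - 1*15555) = -25440 + ((-10 + 1*(-5 - 12)) - 15555) = -25440 + ((-10 + 1*(-17)) - 15555) = -25440 + ((-10 - 17) - 15555) = -25440 + (-27 - 15555) = -25440 - 15582 = -41022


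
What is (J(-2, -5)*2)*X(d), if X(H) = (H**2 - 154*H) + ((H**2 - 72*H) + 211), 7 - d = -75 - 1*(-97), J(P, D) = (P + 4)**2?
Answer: 32408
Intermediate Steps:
J(P, D) = (4 + P)**2
d = -15 (d = 7 - (-75 - 1*(-97)) = 7 - (-75 + 97) = 7 - 1*22 = 7 - 22 = -15)
X(H) = 211 - 226*H + 2*H**2 (X(H) = (H**2 - 154*H) + (211 + H**2 - 72*H) = 211 - 226*H + 2*H**2)
(J(-2, -5)*2)*X(d) = ((4 - 2)**2*2)*(211 - 226*(-15) + 2*(-15)**2) = (2**2*2)*(211 + 3390 + 2*225) = (4*2)*(211 + 3390 + 450) = 8*4051 = 32408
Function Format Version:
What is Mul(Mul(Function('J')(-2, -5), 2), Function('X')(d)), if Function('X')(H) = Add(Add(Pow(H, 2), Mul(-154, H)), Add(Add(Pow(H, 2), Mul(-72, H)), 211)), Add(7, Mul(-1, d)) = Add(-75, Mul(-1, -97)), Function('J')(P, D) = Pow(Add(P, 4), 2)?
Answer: 32408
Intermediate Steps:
Function('J')(P, D) = Pow(Add(4, P), 2)
d = -15 (d = Add(7, Mul(-1, Add(-75, Mul(-1, -97)))) = Add(7, Mul(-1, Add(-75, 97))) = Add(7, Mul(-1, 22)) = Add(7, -22) = -15)
Function('X')(H) = Add(211, Mul(-226, H), Mul(2, Pow(H, 2))) (Function('X')(H) = Add(Add(Pow(H, 2), Mul(-154, H)), Add(211, Pow(H, 2), Mul(-72, H))) = Add(211, Mul(-226, H), Mul(2, Pow(H, 2))))
Mul(Mul(Function('J')(-2, -5), 2), Function('X')(d)) = Mul(Mul(Pow(Add(4, -2), 2), 2), Add(211, Mul(-226, -15), Mul(2, Pow(-15, 2)))) = Mul(Mul(Pow(2, 2), 2), Add(211, 3390, Mul(2, 225))) = Mul(Mul(4, 2), Add(211, 3390, 450)) = Mul(8, 4051) = 32408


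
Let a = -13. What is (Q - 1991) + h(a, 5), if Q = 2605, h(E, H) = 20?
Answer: 634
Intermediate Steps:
(Q - 1991) + h(a, 5) = (2605 - 1991) + 20 = 614 + 20 = 634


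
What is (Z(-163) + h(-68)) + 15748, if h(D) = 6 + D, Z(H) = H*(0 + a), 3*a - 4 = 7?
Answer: 45265/3 ≈ 15088.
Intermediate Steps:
a = 11/3 (a = 4/3 + (1/3)*7 = 4/3 + 7/3 = 11/3 ≈ 3.6667)
Z(H) = 11*H/3 (Z(H) = H*(0 + 11/3) = H*(11/3) = 11*H/3)
(Z(-163) + h(-68)) + 15748 = ((11/3)*(-163) + (6 - 68)) + 15748 = (-1793/3 - 62) + 15748 = -1979/3 + 15748 = 45265/3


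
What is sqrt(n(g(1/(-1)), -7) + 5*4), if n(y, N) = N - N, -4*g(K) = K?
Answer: 2*sqrt(5) ≈ 4.4721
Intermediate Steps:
g(K) = -K/4
n(y, N) = 0
sqrt(n(g(1/(-1)), -7) + 5*4) = sqrt(0 + 5*4) = sqrt(0 + 20) = sqrt(20) = 2*sqrt(5)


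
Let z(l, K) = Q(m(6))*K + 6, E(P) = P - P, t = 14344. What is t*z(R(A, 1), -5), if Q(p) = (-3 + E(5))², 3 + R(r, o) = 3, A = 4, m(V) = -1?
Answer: -559416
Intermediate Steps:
E(P) = 0
R(r, o) = 0 (R(r, o) = -3 + 3 = 0)
Q(p) = 9 (Q(p) = (-3 + 0)² = (-3)² = 9)
z(l, K) = 6 + 9*K (z(l, K) = 9*K + 6 = 6 + 9*K)
t*z(R(A, 1), -5) = 14344*(6 + 9*(-5)) = 14344*(6 - 45) = 14344*(-39) = -559416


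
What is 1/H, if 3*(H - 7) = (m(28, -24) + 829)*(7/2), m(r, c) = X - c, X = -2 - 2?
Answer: 2/1995 ≈ 0.0010025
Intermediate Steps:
X = -4
m(r, c) = -4 - c
H = 1995/2 (H = 7 + (((-4 - 1*(-24)) + 829)*(7/2))/3 = 7 + (((-4 + 24) + 829)*(7*(½)))/3 = 7 + ((20 + 829)*(7/2))/3 = 7 + (849*(7/2))/3 = 7 + (⅓)*(5943/2) = 7 + 1981/2 = 1995/2 ≈ 997.50)
1/H = 1/(1995/2) = 2/1995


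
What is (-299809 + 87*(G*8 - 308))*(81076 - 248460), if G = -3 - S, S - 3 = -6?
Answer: 54668451320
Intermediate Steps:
S = -3 (S = 3 - 6 = -3)
G = 0 (G = -3 - 1*(-3) = -3 + 3 = 0)
(-299809 + 87*(G*8 - 308))*(81076 - 248460) = (-299809 + 87*(0*8 - 308))*(81076 - 248460) = (-299809 + 87*(0 - 308))*(-167384) = (-299809 + 87*(-308))*(-167384) = (-299809 - 26796)*(-167384) = -326605*(-167384) = 54668451320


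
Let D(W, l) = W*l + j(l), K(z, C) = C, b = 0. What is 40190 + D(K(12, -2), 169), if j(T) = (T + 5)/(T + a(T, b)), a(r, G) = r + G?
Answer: 6735075/169 ≈ 39853.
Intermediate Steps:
a(r, G) = G + r
j(T) = (5 + T)/(2*T) (j(T) = (T + 5)/(T + (0 + T)) = (5 + T)/(T + T) = (5 + T)/((2*T)) = (5 + T)*(1/(2*T)) = (5 + T)/(2*T))
D(W, l) = W*l + (5 + l)/(2*l)
40190 + D(K(12, -2), 169) = 40190 + (½ + (5/2)/169 - 2*169) = 40190 + (½ + (5/2)*(1/169) - 338) = 40190 + (½ + 5/338 - 338) = 40190 - 57035/169 = 6735075/169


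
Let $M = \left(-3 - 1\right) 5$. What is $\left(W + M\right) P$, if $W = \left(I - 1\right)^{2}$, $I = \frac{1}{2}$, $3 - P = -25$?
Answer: $-553$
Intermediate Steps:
$P = 28$ ($P = 3 - -25 = 3 + 25 = 28$)
$I = \frac{1}{2} \approx 0.5$
$W = \frac{1}{4}$ ($W = \left(\frac{1}{2} - 1\right)^{2} = \left(- \frac{1}{2}\right)^{2} = \frac{1}{4} \approx 0.25$)
$M = -20$ ($M = \left(-4\right) 5 = -20$)
$\left(W + M\right) P = \left(\frac{1}{4} - 20\right) 28 = \left(- \frac{79}{4}\right) 28 = -553$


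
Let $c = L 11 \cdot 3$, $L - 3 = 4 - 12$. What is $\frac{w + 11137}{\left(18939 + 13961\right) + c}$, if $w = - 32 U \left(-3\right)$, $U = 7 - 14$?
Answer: $\frac{2093}{6547} \approx 0.31969$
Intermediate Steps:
$L = -5$ ($L = 3 + \left(4 - 12\right) = 3 - 8 = -5$)
$U = -7$ ($U = 7 - 14 = -7$)
$w = -672$ ($w = \left(-32\right) \left(-7\right) \left(-3\right) = 224 \left(-3\right) = -672$)
$c = -165$ ($c = \left(-5\right) 11 \cdot 3 = \left(-55\right) 3 = -165$)
$\frac{w + 11137}{\left(18939 + 13961\right) + c} = \frac{-672 + 11137}{\left(18939 + 13961\right) - 165} = \frac{10465}{32900 - 165} = \frac{10465}{32735} = 10465 \cdot \frac{1}{32735} = \frac{2093}{6547}$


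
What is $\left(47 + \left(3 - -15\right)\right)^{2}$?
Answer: $4225$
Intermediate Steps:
$\left(47 + \left(3 - -15\right)\right)^{2} = \left(47 + \left(3 + 15\right)\right)^{2} = \left(47 + 18\right)^{2} = 65^{2} = 4225$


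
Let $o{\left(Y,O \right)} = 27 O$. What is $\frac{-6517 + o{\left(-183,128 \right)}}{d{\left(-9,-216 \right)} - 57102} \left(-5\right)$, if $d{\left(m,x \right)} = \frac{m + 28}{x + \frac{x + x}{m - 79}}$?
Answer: $- \frac{35538210}{132591053} \approx -0.26803$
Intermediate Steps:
$d{\left(m,x \right)} = \frac{28 + m}{x + \frac{2 x}{-79 + m}}$
$\frac{-6517 + o{\left(-183,128 \right)}}{d{\left(-9,-216 \right)} - 57102} \left(-5\right) = \frac{-6517 + 27 \cdot 128}{\frac{-2212 + \left(-9\right)^{2} - -459}{\left(-216\right) \left(-77 - 9\right)} - 57102} \left(-5\right) = \frac{-6517 + 3456}{- \frac{-2212 + 81 + 459}{216 \left(-86\right)} - 57102} \left(-5\right) = - \frac{3061}{\left(- \frac{1}{216}\right) \left(- \frac{1}{86}\right) \left(-1672\right) - 57102} \left(-5\right) = - \frac{3061}{- \frac{209}{2322} - 57102} \left(-5\right) = - \frac{3061}{- \frac{132591053}{2322}} \left(-5\right) = \left(-3061\right) \left(- \frac{2322}{132591053}\right) \left(-5\right) = \frac{7107642}{132591053} \left(-5\right) = - \frac{35538210}{132591053}$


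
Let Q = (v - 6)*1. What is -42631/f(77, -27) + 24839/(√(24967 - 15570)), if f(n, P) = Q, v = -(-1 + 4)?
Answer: 42631/9 + 24839*√9397/9397 ≈ 4993.0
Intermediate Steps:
v = -3 (v = -1*3 = -3)
Q = -9 (Q = (-3 - 6)*1 = -9*1 = -9)
f(n, P) = -9
-42631/f(77, -27) + 24839/(√(24967 - 15570)) = -42631/(-9) + 24839/(√(24967 - 15570)) = -42631*(-⅑) + 24839/(√9397) = 42631/9 + 24839*(√9397/9397) = 42631/9 + 24839*√9397/9397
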